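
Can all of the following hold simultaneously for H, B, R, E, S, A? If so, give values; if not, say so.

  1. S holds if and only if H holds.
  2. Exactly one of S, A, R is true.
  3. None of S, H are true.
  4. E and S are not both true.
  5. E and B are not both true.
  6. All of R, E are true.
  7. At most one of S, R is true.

H=F, B=F, R=T, E=T, S=F, A=F

  (1) S=F, H=F — same ✓
  (2) {S, A, R}: 1 true — exactly one ✓
  (3) {S, H}: 0 true — none ✓
  (4) E=T, S=F — not both ✓
  (5) E=T, B=F — not both ✓
  (6) {R, E}: all 2 true ✓
  (7) {S, R}: 1 true — at most one ✓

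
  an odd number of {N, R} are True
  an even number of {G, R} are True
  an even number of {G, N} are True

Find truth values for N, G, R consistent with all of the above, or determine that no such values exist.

Unsatisfiable

Adding constraints 1, 2, 3 mod 2: every variable appears an even number of times on the left, so the left side is 0.
But the right sides sum to 1 (mod 2). 0 ≠ 1 — the system is inconsistent.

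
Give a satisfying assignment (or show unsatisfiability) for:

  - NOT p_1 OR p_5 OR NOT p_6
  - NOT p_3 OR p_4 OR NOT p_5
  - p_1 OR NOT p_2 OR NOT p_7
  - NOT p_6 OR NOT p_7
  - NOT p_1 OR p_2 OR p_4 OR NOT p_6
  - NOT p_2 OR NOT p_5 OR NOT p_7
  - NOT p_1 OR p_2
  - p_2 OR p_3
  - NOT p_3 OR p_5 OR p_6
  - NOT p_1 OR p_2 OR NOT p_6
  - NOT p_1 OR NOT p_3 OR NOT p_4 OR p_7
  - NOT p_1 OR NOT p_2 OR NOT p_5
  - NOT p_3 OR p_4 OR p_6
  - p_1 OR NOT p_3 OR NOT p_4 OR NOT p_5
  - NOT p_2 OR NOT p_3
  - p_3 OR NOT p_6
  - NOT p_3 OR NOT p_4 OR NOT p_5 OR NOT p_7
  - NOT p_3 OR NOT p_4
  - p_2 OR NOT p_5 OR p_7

Set p_1 = False.
Set p_2 = True.
  then (p_1 OR NOT p_2 OR NOT p_7) forces p_7 = False.
  then (NOT p_2 OR NOT p_3) forces p_3 = False.
  then (p_3 OR NOT p_6) forces p_6 = False.
Set p_4 = False.
Set p_5 = False.
All clauses satisfied.

p_1: False; p_2: True; p_3: False; p_4: False; p_5: False; p_6: False; p_7: False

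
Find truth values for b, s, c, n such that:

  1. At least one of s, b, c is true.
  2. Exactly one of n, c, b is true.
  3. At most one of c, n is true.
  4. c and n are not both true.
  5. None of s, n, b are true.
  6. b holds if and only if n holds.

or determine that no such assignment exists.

b = False, s = False, c = True, n = False

  (1) {s, b, c}: 1 true — at least one ✓
  (2) {n, c, b}: 1 true — exactly one ✓
  (3) {c, n}: 1 true — at most one ✓
  (4) c=T, n=F — not both ✓
  (5) {s, n, b}: 0 true — none ✓
  (6) b=F, n=F — same ✓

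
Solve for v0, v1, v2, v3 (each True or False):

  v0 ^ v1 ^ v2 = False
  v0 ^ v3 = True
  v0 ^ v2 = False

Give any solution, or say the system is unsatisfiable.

v0: True, v1: False, v2: True, v3: False

v0 ^ v1 ^ v2 = T ^ F ^ T = False ✓
v0 ^ v3 = T ^ F = True ✓
v0 ^ v2 = T ^ T = False ✓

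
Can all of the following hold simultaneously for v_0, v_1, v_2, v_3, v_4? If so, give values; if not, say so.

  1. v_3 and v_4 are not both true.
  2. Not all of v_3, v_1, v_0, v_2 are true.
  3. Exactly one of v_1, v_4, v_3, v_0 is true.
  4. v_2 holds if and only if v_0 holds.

v_0: False; v_1: False; v_2: False; v_3: True; v_4: False

  (1) v_3=T, v_4=F — not both ✓
  (2) {v_3, v_1, v_0, v_2}: 1/4 true — not all ✓
  (3) {v_1, v_4, v_3, v_0}: 1 true — exactly one ✓
  (4) v_2=F, v_0=F — same ✓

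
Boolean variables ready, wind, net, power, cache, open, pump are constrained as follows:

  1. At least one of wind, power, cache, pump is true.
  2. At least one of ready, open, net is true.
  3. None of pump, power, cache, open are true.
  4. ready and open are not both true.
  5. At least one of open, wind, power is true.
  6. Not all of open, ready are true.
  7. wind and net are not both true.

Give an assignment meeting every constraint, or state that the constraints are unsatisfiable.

ready = True; wind = True; net = False; power = False; cache = False; open = False; pump = False

  (1) {wind, power, cache, pump}: 1 true — at least one ✓
  (2) {ready, open, net}: 1 true — at least one ✓
  (3) {pump, power, cache, open}: 0 true — none ✓
  (4) ready=T, open=F — not both ✓
  (5) {open, wind, power}: 1 true — at least one ✓
  (6) {open, ready}: 1/2 true — not all ✓
  (7) wind=T, net=F — not both ✓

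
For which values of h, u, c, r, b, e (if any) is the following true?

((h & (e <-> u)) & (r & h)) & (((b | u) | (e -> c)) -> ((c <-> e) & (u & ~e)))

UNSATISFIABLE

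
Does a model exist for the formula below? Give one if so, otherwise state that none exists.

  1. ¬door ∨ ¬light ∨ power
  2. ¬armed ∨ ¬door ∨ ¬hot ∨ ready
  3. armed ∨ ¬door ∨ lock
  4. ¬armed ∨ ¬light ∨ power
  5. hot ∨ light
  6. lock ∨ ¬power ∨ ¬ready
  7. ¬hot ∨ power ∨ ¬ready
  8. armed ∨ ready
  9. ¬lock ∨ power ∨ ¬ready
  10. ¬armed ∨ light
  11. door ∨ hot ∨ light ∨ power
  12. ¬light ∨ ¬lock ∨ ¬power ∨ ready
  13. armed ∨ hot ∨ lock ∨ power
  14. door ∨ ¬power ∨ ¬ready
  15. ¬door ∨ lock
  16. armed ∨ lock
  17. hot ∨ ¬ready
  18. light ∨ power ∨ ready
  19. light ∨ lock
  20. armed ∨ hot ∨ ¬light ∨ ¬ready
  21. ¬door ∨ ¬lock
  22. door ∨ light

light = True; ready = False; armed = True; door = False; lock = False; power = True; hot = False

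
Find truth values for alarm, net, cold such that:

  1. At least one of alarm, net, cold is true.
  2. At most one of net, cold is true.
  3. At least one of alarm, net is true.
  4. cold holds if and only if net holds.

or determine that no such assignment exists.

alarm: True, net: False, cold: False

  (1) {alarm, net, cold}: 1 true — at least one ✓
  (2) {net, cold}: 0 true — at most one ✓
  (3) {alarm, net}: 1 true — at least one ✓
  (4) cold=F, net=F — same ✓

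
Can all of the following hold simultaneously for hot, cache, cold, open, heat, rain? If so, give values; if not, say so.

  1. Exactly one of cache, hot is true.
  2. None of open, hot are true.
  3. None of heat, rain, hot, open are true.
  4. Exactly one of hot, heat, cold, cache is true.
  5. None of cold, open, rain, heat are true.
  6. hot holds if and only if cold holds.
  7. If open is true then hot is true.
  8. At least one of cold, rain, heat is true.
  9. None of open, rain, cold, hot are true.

Unsatisfiable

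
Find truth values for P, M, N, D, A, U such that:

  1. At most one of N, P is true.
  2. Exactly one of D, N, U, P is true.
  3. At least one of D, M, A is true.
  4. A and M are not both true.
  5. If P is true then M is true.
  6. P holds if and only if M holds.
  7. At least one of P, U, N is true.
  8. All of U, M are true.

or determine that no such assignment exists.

Case P = True:
  (1) with P=T forces N = False.
  (2) with P=T forces D = False.
  (2) with P=T forces U = False.
  Constraint (8) is violated (U=F) — contradiction.
Case P = False:
  (6) with P=F forces M = False.
  Constraint (8) is violated (M=F) — contradiction.
Both cases fail — unsatisfiable.

The formula is unsatisfiable.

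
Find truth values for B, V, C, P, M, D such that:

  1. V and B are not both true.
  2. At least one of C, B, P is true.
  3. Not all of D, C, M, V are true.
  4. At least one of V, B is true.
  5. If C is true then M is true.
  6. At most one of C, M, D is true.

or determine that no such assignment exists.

B = True, V = False, C = False, P = False, M = True, D = False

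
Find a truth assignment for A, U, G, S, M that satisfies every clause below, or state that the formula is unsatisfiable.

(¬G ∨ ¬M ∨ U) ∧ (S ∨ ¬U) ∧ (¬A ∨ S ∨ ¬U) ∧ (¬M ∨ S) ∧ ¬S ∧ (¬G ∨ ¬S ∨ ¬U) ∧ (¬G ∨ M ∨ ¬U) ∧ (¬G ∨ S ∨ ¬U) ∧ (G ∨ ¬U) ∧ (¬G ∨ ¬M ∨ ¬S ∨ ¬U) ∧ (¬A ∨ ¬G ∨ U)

A = True, U = False, G = False, S = False, M = False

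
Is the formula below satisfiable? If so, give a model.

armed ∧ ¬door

armed = True, door = False

  ¬door = True
Both conjuncts True, so the formula holds.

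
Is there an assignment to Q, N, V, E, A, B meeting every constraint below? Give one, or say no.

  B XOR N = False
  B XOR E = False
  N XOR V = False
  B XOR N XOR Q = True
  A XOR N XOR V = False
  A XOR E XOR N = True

Adding constraints 1, 2, 3, 5, 6 mod 2: every variable appears an even number of times on the left, so the left side is 0.
But the right sides sum to 1 (mod 2). 0 ≠ 1 — the system is inconsistent.

Unsatisfiable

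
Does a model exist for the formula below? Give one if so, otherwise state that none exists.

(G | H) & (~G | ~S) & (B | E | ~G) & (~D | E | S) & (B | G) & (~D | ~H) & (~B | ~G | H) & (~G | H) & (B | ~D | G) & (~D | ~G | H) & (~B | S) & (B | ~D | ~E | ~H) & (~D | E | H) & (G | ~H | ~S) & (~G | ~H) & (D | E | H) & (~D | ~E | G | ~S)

UNSATISFIABLE

Case H = True:
  (~D | ~H) forces D = False.
  (~G | ~H) forces G = False.
  (B | G) forces B = True.
  (~B | S) forces S = True.
  Clause (G | ~H | ~S) is falsified — contradiction.
Case H = False:
  (G | H) forces G = True.
  Clause (~G | H) is falsified — contradiction.
Both cases fail, so the formula is unsatisfiable.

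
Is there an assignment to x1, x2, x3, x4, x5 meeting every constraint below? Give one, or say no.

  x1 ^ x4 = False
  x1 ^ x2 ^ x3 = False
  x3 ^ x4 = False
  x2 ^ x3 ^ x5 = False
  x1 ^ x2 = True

x1: True; x2: False; x3: True; x4: True; x5: True

x1 ^ x4 = T ^ T = False ✓
x1 ^ x2 ^ x3 = T ^ F ^ T = False ✓
x3 ^ x4 = T ^ T = False ✓
x2 ^ x3 ^ x5 = F ^ T ^ T = False ✓
x1 ^ x2 = T ^ F = True ✓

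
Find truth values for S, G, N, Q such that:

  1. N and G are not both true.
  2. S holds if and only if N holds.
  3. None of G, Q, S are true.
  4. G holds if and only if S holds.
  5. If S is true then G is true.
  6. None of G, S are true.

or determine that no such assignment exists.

S: False, G: False, N: False, Q: False

  (1) N=F, G=F — not both ✓
  (2) S=F, N=F — same ✓
  (3) {G, Q, S}: 0 true — none ✓
  (4) G=F, S=F — same ✓
  (5) S=F ⇒ G: vacuous ✓
  (6) {G, S}: 0 true — none ✓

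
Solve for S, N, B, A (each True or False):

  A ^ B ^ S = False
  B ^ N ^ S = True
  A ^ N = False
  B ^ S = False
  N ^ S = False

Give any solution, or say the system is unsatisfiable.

The formula is unsatisfiable.

Adding constraints 1, 2, 3 mod 2: every variable appears an even number of times on the left, so the left side is 0.
But the right sides sum to 1 (mod 2). 0 ≠ 1 — the system is inconsistent.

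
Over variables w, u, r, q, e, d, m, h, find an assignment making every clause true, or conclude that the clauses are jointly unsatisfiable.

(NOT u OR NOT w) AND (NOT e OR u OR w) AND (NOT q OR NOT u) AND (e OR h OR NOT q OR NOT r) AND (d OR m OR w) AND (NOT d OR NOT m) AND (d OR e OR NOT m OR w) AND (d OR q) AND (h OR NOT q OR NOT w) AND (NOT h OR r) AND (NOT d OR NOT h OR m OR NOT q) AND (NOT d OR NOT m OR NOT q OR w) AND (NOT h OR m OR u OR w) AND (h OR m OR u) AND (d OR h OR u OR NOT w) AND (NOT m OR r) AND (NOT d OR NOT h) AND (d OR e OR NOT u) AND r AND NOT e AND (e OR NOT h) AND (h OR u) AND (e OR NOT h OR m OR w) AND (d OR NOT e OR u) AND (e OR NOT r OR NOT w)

w: False, u: True, r: True, q: False, e: False, d: True, m: False, h: False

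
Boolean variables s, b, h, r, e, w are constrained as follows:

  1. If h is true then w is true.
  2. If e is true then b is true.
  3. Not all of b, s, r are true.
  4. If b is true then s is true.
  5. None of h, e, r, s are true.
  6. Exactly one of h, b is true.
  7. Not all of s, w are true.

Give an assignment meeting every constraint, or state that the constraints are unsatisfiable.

Case b = True:
  (4) with b=T forces s = True.
  Constraint (5) is violated (s=T) — contradiction.
Case b = False:
  (2) with b=F forces e = False.
  (5) forces h = False.
  Constraint (6) is violated (h=F, b=F) — contradiction.
Both cases fail — unsatisfiable.

The formula is unsatisfiable.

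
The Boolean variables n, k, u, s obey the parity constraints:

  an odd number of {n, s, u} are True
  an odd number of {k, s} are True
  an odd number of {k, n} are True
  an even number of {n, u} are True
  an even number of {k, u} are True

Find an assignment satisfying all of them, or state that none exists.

Unsatisfiable — no assignment works.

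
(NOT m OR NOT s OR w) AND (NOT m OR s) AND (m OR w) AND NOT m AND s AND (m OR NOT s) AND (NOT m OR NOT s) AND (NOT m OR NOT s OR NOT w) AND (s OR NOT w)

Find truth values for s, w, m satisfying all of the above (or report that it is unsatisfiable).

Case s = True:
  (NOT m) forces m = False.
  Clause (m OR NOT s) is falsified — contradiction.
Case s = False:
  Clause (s) is falsified — contradiction.
Both cases fail, so the formula is unsatisfiable.

Unsatisfiable — no assignment works.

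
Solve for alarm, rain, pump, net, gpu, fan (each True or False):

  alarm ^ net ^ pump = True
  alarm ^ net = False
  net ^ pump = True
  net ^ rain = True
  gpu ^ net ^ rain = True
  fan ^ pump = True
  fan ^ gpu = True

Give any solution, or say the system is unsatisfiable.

Adding constraints 1, 2, 4, 5, 6, 7 mod 2: every variable appears an even number of times on the left, so the left side is 0.
But the right sides sum to 1 (mod 2). 0 ≠ 1 — the system is inconsistent.

Unsatisfiable — no assignment works.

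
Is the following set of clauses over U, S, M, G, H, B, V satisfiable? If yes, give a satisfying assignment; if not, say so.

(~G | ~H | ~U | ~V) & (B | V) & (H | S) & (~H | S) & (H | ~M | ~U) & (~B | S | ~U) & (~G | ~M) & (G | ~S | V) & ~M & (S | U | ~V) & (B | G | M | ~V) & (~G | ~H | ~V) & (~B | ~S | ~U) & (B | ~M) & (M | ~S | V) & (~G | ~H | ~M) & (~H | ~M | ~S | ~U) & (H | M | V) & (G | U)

U = True, S = True, M = False, G = True, H = False, B = False, V = True

Unit clause (~M) forces M = False.
Set U = True.
Try S = False:
  (H | S) forces H = True.
  clause (~H | S) is falsified — backtrack.
So S = True.
  then (~B | ~S | ~U) forces B = False.
  then (M | ~S | V) forces V = True.
  then (B | G | M | ~V) forces G = True.
  then (~G | ~H | ~V) forces H = False.
All clauses satisfied.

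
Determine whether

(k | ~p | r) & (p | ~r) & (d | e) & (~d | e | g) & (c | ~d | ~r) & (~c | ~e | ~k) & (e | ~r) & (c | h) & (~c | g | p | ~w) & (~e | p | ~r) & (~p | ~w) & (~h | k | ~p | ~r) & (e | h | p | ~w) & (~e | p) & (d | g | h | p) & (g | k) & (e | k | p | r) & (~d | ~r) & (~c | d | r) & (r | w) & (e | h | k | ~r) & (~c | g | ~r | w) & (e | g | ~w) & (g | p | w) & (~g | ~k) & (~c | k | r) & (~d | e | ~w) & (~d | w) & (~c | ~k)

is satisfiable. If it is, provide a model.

Try w = True:
  (~p | ~w) forces p = False.
  (p | ~r) forces r = False.
  (~e | p) forces e = False.
  (d | e) forces d = True.
  clause (~d | e | ~w) is falsified — backtrack.
So w = False.
  then (r | w) forces r = True.
  then (~d | w) forces d = False.
  then (p | ~r) forces p = True.
  then (d | e) forces e = True.
Set k = False.
  then (~h | k | ~p | ~r) forces h = False.
  then (g | k) forces g = True.
  then (c | h) forces c = True.
All clauses satisfied.

w: False; r: True; d: False; k: False; c: True; g: True; p: True; e: True; h: False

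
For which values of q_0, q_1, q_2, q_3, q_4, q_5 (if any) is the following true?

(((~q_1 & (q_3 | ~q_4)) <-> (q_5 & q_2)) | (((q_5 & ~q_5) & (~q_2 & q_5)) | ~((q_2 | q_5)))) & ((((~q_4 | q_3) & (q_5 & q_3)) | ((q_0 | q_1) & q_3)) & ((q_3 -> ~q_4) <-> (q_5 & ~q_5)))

q_0: True, q_1: False, q_2: True, q_3: True, q_4: True, q_5: True

  ((~q_1 & (q_3 | ~q_4)) <-> (q_5 & q_2)) | (((q_5 & ~q_5) & (~q_2 & q_5)) | ~((q_2 | q_5))) = True
    (~q_1 & (q_3 | ~q_4)) <-> (q_5 & q_2) = True
      ~q_1 & (q_3 | ~q_4) = True
        ~q_1 = True
        q_3 | ~q_4 = True
          ~q_4 = False
      q_5 & q_2 = True
    ((q_5 & ~q_5) & (~q_2 & q_5)) | ~((q_2 | q_5)) = False
      (q_5 & ~q_5) & (~q_2 & q_5) = False
        q_5 & ~q_5 = False
          ~q_5 = False
        ~q_2 & q_5 = False
          ~q_2 = False
      ~((q_2 | q_5)) = False
        q_2 | q_5 = True
  (((~q_4 | q_3) & (q_5 & q_3)) | ((q_0 | q_1) & q_3)) & ((q_3 -> ~q_4) <-> (q_5 & ~q_5)) = True
    ((~q_4 | q_3) & (q_5 & q_3)) | ((q_0 | q_1) & q_3) = True
      (~q_4 | q_3) & (q_5 & q_3) = True
        ~q_4 | q_3 = True
          ~q_4 = False
        q_5 & q_3 = True
      (q_0 | q_1) & q_3 = True
        q_0 | q_1 = True
    (q_3 -> ~q_4) <-> (q_5 & ~q_5) = True
      q_3 -> ~q_4 = False
        ~q_4 = False
      q_5 & ~q_5 = False
        ~q_5 = False
Both conjuncts True, so the formula holds.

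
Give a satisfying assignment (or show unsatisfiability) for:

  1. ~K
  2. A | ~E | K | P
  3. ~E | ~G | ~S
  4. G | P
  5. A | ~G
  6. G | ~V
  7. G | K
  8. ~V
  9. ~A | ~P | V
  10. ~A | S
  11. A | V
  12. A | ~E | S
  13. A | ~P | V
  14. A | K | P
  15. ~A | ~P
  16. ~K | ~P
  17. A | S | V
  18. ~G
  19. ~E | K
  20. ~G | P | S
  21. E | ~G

Unsatisfiable

Case K = True:
  Clause (~K) is falsified — contradiction.
Case K = False:
  (G | K) forces G = True.
  Clause (~G) is falsified — contradiction.
Both cases fail, so the formula is unsatisfiable.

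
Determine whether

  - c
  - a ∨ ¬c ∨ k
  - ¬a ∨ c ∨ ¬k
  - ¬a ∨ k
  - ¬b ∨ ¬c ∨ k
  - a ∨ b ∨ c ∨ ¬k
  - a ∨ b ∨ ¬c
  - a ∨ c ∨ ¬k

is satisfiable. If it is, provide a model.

k = True, a = False, b = True, c = True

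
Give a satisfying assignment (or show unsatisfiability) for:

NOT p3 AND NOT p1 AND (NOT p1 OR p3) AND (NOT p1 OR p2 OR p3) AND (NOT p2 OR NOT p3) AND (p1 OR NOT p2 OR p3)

p1 = False, p2 = False, p3 = False

Unit clause (NOT p3) forces p3 = False.
Unit clause (NOT p1) forces p1 = False.
In (p1 OR NOT p2 OR p3) only NOT p2 is left, so p2 = False.
Check each clause:
  (NOT p3): NOT p3 holds.
  (NOT p1): NOT p1 holds.
  (NOT p1 OR p3): NOT p1 holds.
  (NOT p1 OR p2 OR p3): NOT p1 holds.
  (NOT p2 OR NOT p3): NOT p2 holds.
  (p1 OR NOT p2 OR p3): NOT p2 holds.
All clauses satisfied.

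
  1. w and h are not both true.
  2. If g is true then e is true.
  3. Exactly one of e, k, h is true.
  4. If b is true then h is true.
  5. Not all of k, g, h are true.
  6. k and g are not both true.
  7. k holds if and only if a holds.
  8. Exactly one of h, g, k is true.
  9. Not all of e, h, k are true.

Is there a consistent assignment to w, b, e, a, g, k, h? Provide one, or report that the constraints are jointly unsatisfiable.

w=F, b=T, e=F, a=F, g=F, k=F, h=T

  (1) w=F, h=T — not both ✓
  (2) g=F ⇒ e: vacuous ✓
  (3) {e, k, h}: 1 true — exactly one ✓
  (4) b=T ⇒ h: T ✓
  (5) {k, g, h}: 1/3 true — not all ✓
  (6) k=F, g=F — not both ✓
  (7) k=F, a=F — same ✓
  (8) {h, g, k}: 1 true — exactly one ✓
  (9) {e, h, k}: 1/3 true — not all ✓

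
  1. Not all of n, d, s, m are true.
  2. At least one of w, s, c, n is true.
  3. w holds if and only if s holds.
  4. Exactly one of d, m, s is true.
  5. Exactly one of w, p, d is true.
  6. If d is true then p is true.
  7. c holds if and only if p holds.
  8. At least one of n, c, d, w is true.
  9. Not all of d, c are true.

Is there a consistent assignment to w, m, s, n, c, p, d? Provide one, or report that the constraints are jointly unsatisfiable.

w=T; m=F; s=T; n=F; c=F; p=F; d=F

  (1) {n, d, s, m}: 1/4 true — not all ✓
  (2) {w, s, c, n}: 2 true — at least one ✓
  (3) w=T, s=T — same ✓
  (4) {d, m, s}: 1 true — exactly one ✓
  (5) {w, p, d}: 1 true — exactly one ✓
  (6) d=F ⇒ p: vacuous ✓
  (7) c=F, p=F — same ✓
  (8) {n, c, d, w}: 1 true — at least one ✓
  (9) {d, c}: 0/2 true — not all ✓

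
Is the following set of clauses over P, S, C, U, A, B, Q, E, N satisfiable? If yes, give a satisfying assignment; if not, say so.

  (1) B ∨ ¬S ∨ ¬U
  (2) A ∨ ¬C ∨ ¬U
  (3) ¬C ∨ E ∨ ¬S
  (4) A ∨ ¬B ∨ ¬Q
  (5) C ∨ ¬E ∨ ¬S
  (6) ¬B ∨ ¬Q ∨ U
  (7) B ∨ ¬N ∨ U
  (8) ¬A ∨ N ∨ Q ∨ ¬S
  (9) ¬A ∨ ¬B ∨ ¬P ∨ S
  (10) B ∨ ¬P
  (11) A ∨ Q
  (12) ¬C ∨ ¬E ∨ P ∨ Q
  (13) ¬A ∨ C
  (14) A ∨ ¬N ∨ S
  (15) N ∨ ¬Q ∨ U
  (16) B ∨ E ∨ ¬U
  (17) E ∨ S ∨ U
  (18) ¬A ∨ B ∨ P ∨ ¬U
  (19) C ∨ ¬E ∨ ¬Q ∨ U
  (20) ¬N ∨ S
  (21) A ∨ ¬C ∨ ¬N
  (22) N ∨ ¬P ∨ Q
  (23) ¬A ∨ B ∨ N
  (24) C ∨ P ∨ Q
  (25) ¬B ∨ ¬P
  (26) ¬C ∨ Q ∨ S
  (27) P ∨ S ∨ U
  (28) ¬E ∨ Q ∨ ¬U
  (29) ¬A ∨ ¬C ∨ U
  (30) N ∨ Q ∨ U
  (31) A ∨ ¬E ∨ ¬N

Try P = True:
  (B ∨ ¬P) forces B = True.
  clause (¬B ∨ ¬P) is falsified — backtrack.
So P = False.
Set S = False.
  then (¬N ∨ S) forces N = False.
  then (P ∨ S ∨ U) forces U = True.
Set C = True.
  then (A ∨ ¬C ∨ ¬U) forces A = True.
  then (¬A ∨ B ∨ P ∨ ¬U) forces B = True.
  then (¬C ∨ Q ∨ S) forces Q = True.
Set E = True.
All clauses satisfied.

P = False, S = False, C = True, U = True, A = True, B = True, Q = True, E = True, N = False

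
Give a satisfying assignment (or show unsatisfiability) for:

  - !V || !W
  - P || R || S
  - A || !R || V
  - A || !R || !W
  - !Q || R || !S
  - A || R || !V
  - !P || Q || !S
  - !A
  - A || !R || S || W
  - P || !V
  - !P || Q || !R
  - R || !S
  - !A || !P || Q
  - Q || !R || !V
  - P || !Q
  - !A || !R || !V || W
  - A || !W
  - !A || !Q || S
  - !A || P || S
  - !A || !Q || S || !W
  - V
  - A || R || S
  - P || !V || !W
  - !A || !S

Unit clause (!A) forces A = False.
In (A || !W) only !W is left, so W = False.
Unit clause (V) forces V = True.
In (A || R || !V) only R is left, so R = True.
In (A || !R || S || W) only S is left, so S = True.
In (P || !V) only P is left, so P = True.
In (!P || Q || !R) only Q is left, so Q = True.
All clauses satisfied.

Q=T; P=T; A=F; V=T; S=T; R=T; W=F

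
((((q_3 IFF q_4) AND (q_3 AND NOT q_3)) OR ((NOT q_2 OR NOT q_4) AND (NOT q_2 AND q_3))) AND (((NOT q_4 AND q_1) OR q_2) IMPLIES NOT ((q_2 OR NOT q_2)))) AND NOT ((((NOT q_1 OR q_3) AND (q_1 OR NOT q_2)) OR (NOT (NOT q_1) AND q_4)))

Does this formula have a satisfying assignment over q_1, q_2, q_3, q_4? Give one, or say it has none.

Case q_2 = True: the conjunct ((NOT q_4 AND q_1) OR q_2) IMPLIES NOT ((q_2 OR NOT q_2)) becomes ((NOT q_4 AND q_1) OR True) IMPLIES NOT True = False.
Case q_2 = False: the formula simplifies to ((((q_3 IFF q_4) AND (q_3 AND NOT q_3)) OR q_3) AND NOT ((NOT q_4 AND q_1))) AND NOT (((NOT q_1 OR q_3) OR (NOT (NOT q_1) AND q_4))).
  q_3 = True: the conjunct NOT (((NOT q_1 OR q_3) OR (NOT (NOT q_1) AND q_4))) becomes NOT ((True OR (NOT (NOT q_1) AND q_4))) = False.
  q_3 = False: the conjunct ((q_3 IFF q_4) AND (q_3 AND NOT q_3)) OR q_3 becomes (NOT q_4 AND False) OR False = False.
Both cases fail — unsatisfiable.

Unsatisfiable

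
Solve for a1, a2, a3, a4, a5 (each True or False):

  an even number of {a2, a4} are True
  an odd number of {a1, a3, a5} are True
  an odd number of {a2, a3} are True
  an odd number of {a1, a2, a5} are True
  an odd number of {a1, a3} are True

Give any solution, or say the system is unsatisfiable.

UNSATISFIABLE

Adding constraints 2, 3, 4 mod 2: every variable appears an even number of times on the left, so the left side is 0.
But the right sides sum to 1 (mod 2). 0 ≠ 1 — the system is inconsistent.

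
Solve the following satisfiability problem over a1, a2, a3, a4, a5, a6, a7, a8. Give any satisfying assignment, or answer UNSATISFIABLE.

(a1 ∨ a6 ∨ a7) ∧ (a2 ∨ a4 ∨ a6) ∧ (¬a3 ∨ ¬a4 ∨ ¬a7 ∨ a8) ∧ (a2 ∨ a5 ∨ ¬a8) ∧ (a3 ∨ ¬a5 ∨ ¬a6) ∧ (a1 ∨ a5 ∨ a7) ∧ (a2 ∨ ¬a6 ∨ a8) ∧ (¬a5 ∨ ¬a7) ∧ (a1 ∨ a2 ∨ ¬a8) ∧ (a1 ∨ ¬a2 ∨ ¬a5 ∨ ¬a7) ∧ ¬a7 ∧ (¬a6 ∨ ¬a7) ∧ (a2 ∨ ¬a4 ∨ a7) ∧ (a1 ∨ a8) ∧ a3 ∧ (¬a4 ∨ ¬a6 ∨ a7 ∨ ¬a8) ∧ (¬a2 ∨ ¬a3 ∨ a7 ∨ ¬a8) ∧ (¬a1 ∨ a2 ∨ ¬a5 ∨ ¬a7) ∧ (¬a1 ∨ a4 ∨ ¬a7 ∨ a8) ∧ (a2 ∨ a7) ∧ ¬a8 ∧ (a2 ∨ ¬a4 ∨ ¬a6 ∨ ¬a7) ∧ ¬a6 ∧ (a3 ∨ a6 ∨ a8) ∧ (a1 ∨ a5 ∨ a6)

Unit clause (¬a7) forces a7 = False.
Unit clause (a3) forces a3 = True.
In (a2 ∨ a7) only a2 is left, so a2 = True.
Unit clause (¬a8) forces a8 = False.
Unit clause (¬a6) forces a6 = False.
In (a1 ∨ a6 ∨ a7) only a1 is left, so a1 = True.
Set a4 = True.
Set a5 = False.
All clauses satisfied.

a1 = True, a2 = True, a3 = True, a4 = True, a5 = False, a6 = False, a7 = False, a8 = False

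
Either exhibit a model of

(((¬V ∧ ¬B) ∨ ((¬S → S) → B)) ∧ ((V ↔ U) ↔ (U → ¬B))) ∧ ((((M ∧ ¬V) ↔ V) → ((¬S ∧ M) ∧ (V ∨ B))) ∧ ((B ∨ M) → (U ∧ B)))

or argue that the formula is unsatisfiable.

M=T, S=T, U=T, B=T, V=F

  ((¬V ∧ ¬B) ∨ ((¬S → S) → B)) ∧ ((V ↔ U) ↔ (U → ¬B)) = True
    (¬V ∧ ¬B) ∨ ((¬S → S) → B) = True
      ¬V ∧ ¬B = False
        ¬V = True
        ¬B = False
      (¬S → S) → B = True
        ¬S → S = True
          ¬S = False
    (V ↔ U) ↔ (U → ¬B) = True
      V ↔ U = False
      U → ¬B = False
        ¬B = False
  (((M ∧ ¬V) ↔ V) → ((¬S ∧ M) ∧ (V ∨ B))) ∧ ((B ∨ M) → (U ∧ B)) = True
    ((M ∧ ¬V) ↔ V) → ((¬S ∧ M) ∧ (V ∨ B)) = True
      (M ∧ ¬V) ↔ V = False
        M ∧ ¬V = True
          ¬V = True
      (¬S ∧ M) ∧ (V ∨ B) = False
        ¬S ∧ M = False
          ¬S = False
        V ∨ B = True
    (B ∨ M) → (U ∧ B) = True
      B ∨ M = True
      U ∧ B = True
Both conjuncts True, so the formula holds.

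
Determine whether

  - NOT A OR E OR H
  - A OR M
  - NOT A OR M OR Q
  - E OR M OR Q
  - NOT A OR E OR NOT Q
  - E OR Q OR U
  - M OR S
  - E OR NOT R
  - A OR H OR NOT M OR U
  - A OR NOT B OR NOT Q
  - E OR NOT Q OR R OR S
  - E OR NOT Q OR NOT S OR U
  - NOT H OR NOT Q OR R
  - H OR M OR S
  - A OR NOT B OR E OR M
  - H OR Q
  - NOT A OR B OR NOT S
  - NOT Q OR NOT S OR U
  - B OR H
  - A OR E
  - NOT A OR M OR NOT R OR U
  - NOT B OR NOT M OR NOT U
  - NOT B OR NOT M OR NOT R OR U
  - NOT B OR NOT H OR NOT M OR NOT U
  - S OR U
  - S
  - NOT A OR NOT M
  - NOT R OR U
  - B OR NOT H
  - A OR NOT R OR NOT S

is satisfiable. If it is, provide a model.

R: False; Q: True; M: False; A: True; B: True; H: False; S: True; E: True; U: True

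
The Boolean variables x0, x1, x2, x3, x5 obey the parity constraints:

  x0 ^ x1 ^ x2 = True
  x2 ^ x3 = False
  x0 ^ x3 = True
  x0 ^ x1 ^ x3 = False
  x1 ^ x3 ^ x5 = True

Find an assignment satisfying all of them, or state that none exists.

The formula is unsatisfiable.

Adding constraints 1, 2, 4 mod 2: every variable appears an even number of times on the left, so the left side is 0.
But the right sides sum to 1 (mod 2). 0 ≠ 1 — the system is inconsistent.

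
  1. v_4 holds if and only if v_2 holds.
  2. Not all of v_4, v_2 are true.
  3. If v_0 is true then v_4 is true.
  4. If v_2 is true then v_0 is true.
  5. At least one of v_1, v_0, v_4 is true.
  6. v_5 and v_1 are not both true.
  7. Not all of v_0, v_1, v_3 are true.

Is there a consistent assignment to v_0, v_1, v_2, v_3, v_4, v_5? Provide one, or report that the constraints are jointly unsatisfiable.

v_0 = False, v_1 = True, v_2 = False, v_3 = False, v_4 = False, v_5 = False

  (1) v_4=F, v_2=F — same ✓
  (2) {v_4, v_2}: 0/2 true — not all ✓
  (3) v_0=F ⇒ v_4: vacuous ✓
  (4) v_2=F ⇒ v_0: vacuous ✓
  (5) {v_1, v_0, v_4}: 1 true — at least one ✓
  (6) v_5=F, v_1=T — not both ✓
  (7) {v_0, v_1, v_3}: 1/3 true — not all ✓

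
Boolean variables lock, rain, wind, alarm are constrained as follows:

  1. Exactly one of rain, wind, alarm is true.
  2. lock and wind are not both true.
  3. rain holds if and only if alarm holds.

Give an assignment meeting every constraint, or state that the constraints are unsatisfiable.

lock = False, rain = False, wind = True, alarm = False

  (1) {rain, wind, alarm}: 1 true — exactly one ✓
  (2) lock=F, wind=T — not both ✓
  (3) rain=F, alarm=F — same ✓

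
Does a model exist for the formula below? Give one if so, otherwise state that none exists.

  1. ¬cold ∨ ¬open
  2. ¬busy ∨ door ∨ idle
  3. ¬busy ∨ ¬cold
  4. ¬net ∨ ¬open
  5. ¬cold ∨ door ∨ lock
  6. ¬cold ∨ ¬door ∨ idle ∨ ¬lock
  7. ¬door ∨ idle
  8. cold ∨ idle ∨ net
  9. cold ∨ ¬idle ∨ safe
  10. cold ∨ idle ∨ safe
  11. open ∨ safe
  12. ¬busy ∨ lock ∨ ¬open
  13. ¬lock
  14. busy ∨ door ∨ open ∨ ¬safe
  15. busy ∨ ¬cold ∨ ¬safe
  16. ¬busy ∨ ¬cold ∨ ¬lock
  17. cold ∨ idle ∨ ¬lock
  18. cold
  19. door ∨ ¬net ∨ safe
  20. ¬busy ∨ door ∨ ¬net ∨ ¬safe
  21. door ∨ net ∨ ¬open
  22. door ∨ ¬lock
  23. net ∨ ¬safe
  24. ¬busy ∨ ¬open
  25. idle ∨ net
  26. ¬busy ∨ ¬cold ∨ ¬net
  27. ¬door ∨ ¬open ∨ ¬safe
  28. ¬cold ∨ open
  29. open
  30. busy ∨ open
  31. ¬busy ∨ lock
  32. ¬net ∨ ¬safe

UNSATISFIABLE

Case open = True:
  (¬cold ∨ ¬open) forces cold = False.
  Clause (cold) is falsified — contradiction.
Case open = False:
  Clause (open) is falsified — contradiction.
Both cases fail, so the formula is unsatisfiable.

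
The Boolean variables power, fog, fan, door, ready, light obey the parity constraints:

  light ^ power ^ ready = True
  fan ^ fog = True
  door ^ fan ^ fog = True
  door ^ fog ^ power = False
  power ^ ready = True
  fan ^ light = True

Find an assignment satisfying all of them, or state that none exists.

power = False; fog = False; fan = True; door = False; ready = True; light = False

light ^ power ^ ready = F ^ F ^ T = True ✓
fan ^ fog = T ^ F = True ✓
door ^ fan ^ fog = F ^ T ^ F = True ✓
door ^ fog ^ power = F ^ F ^ F = False ✓
power ^ ready = F ^ T = True ✓
fan ^ light = T ^ F = True ✓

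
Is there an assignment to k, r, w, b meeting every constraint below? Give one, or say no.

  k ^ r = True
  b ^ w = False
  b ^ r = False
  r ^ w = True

Unsatisfiable

Adding constraints 2, 3, 4 mod 2: every variable appears an even number of times on the left, so the left side is 0.
But the right sides sum to 1 (mod 2). 0 ≠ 1 — the system is inconsistent.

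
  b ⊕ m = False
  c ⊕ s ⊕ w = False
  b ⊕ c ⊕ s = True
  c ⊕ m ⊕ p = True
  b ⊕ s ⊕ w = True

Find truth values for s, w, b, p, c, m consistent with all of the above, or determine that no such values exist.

s=F; w=F; b=T; p=F; c=F; m=T

b ⊕ m = T ⊕ T = False ✓
c ⊕ s ⊕ w = F ⊕ F ⊕ F = False ✓
b ⊕ c ⊕ s = T ⊕ F ⊕ F = True ✓
c ⊕ m ⊕ p = F ⊕ T ⊕ F = True ✓
b ⊕ s ⊕ w = T ⊕ F ⊕ F = True ✓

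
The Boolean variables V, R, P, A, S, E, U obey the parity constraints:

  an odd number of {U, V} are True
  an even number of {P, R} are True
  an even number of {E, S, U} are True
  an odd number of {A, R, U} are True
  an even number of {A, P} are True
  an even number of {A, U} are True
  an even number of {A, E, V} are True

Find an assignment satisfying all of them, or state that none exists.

V: False, R: True, P: True, A: True, S: False, E: True, U: True

{U, V}: 1 true → odd ✓
{P, R}: 2 true → even ✓
{E, S, U}: 2 true → even ✓
{A, R, U}: 3 true → odd ✓
{A, P}: 2 true → even ✓
{A, U}: 2 true → even ✓
{A, E, V}: 2 true → even ✓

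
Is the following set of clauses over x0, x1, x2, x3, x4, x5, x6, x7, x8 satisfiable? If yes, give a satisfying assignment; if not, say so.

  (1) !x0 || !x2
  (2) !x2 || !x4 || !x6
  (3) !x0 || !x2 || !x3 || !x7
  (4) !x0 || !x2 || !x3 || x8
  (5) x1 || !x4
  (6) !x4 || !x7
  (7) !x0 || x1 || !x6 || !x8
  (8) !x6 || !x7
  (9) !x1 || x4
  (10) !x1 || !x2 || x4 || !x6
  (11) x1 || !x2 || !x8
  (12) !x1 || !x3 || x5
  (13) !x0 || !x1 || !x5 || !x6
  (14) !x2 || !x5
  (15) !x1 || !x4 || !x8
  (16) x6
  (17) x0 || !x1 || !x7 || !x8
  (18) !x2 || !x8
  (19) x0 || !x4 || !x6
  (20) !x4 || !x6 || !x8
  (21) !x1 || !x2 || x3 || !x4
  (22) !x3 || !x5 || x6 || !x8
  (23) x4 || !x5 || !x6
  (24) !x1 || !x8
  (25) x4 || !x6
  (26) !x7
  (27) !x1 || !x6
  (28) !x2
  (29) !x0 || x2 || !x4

Unsatisfiable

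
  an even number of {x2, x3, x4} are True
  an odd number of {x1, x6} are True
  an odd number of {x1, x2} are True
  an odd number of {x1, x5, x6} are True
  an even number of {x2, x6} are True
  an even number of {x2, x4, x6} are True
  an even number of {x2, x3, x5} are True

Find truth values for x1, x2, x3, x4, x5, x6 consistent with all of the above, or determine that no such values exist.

x1 = False, x2 = True, x3 = True, x4 = False, x5 = False, x6 = True

{x2, x3, x4}: 2 true → even ✓
{x1, x6}: 1 true → odd ✓
{x1, x2}: 1 true → odd ✓
{x1, x5, x6}: 1 true → odd ✓
{x2, x6}: 2 true → even ✓
{x2, x4, x6}: 2 true → even ✓
{x2, x3, x5}: 2 true → even ✓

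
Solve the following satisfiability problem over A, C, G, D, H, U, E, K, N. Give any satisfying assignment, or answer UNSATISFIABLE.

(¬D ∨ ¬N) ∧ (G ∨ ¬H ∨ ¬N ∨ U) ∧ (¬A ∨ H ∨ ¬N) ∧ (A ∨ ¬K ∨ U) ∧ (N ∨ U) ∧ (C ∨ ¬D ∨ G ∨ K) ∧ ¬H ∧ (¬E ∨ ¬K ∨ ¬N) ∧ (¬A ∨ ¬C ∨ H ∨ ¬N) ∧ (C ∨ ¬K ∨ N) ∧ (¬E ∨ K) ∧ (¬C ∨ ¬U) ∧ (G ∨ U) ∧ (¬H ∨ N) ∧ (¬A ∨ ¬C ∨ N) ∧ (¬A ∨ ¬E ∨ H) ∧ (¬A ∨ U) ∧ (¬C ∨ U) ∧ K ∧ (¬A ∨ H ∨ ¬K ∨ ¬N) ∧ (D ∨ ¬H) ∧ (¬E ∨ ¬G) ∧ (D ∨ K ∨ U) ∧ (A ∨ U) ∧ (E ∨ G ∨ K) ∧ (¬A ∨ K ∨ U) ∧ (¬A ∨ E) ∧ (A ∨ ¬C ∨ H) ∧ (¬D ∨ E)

Unit clause (¬H) forces H = False.
Unit clause (K) forces K = True.
Try A = True:
  (¬A ∨ H ∨ ¬N) forces N = False.
  (N ∨ U) forces U = True.
  (C ∨ ¬K ∨ N) forces C = True.
  clause (¬C ∨ ¬U) is falsified — backtrack.
So A = False.
  then (A ∨ ¬K ∨ U) forces U = True.
  then (¬C ∨ ¬U) forces C = False.
  then (C ∨ ¬K ∨ N) forces N = True.
  then (¬D ∨ ¬N) forces D = False.
  then (¬E ∨ ¬K ∨ ¬N) forces E = False.
Set G = False.
All clauses satisfied.

A=F, C=F, G=F, D=F, H=F, U=T, E=F, K=T, N=T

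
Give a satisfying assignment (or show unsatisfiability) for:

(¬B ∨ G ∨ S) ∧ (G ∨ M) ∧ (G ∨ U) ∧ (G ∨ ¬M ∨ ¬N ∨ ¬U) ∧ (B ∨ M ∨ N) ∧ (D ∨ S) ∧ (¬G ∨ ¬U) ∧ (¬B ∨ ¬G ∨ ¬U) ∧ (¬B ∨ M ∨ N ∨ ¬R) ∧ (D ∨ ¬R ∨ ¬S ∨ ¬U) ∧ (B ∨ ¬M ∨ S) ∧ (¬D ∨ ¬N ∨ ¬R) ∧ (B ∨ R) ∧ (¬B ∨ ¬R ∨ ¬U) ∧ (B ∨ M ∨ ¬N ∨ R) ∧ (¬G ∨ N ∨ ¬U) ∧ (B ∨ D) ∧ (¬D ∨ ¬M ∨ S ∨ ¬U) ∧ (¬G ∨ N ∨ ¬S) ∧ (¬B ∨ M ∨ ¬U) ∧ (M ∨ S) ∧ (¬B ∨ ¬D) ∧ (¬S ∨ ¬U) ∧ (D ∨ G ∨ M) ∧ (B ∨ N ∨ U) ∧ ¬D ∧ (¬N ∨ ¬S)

The formula is unsatisfiable.

Case S = True:
  (¬S ∨ ¬U) forces U = False.
  (G ∨ U) forces G = True.
  (¬G ∨ N ∨ ¬S) forces N = True.
  Clause (¬N ∨ ¬S) is falsified — contradiction.
Case S = False:
  (D ∨ S) forces D = True.
  Clause (¬D) is falsified — contradiction.
Both cases fail, so the formula is unsatisfiable.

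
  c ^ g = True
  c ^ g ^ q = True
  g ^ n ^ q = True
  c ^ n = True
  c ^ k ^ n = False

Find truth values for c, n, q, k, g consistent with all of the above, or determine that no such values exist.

The formula is unsatisfiable.

Adding constraints 2, 3, 4 mod 2: every variable appears an even number of times on the left, so the left side is 0.
But the right sides sum to 1 (mod 2). 0 ≠ 1 — the system is inconsistent.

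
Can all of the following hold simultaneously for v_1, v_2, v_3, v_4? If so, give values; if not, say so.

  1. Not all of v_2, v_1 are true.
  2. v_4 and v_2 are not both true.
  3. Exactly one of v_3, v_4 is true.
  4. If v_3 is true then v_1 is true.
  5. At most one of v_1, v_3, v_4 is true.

v_1: False, v_2: False, v_3: False, v_4: True

  (1) {v_2, v_1}: 0/2 true — not all ✓
  (2) v_4=T, v_2=F — not both ✓
  (3) {v_3, v_4}: 1 true — exactly one ✓
  (4) v_3=F ⇒ v_1: vacuous ✓
  (5) {v_1, v_3, v_4}: 1 true — at most one ✓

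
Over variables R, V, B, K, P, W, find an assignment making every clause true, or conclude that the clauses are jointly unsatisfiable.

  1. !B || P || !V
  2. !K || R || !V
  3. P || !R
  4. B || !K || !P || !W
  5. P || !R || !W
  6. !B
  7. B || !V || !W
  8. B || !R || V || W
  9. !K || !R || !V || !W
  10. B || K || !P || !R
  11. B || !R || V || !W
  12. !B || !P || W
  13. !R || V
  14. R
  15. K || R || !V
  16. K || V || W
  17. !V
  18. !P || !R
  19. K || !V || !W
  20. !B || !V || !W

No satisfying assignment exists.

Case R = True:
  (P || !R) forces P = True.
  Clause (!P || !R) is falsified — contradiction.
Case R = False:
  Clause (R) is falsified — contradiction.
Both cases fail, so the formula is unsatisfiable.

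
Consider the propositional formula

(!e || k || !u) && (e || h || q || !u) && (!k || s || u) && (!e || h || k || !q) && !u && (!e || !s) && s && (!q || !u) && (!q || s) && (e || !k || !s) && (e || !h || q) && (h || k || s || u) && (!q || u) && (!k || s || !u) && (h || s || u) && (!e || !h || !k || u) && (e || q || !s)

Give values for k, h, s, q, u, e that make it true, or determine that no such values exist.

The formula is unsatisfiable.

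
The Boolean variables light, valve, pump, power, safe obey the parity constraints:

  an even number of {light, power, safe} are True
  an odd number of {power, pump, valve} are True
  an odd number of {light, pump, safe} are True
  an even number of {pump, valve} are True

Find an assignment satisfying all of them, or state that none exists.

light = False; valve = False; pump = False; power = True; safe = True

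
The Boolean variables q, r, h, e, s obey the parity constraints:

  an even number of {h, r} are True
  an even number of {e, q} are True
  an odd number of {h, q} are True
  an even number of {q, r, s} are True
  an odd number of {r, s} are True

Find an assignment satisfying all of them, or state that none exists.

q = True, r = False, h = False, e = True, s = True

{h, r}: 0 true → even ✓
{e, q}: 2 true → even ✓
{h, q}: 1 true → odd ✓
{q, r, s}: 2 true → even ✓
{r, s}: 1 true → odd ✓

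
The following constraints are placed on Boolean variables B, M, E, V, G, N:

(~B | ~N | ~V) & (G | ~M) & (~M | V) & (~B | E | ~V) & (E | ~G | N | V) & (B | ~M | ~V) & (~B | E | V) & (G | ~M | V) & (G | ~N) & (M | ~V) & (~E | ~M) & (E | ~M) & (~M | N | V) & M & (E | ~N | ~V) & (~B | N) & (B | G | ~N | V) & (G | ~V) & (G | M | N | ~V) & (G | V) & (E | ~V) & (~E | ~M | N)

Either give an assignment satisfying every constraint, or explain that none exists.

Case E = True:
  (~E | ~M) forces M = False.
  Clause (M) is falsified — contradiction.
Case E = False:
  (E | ~M) forces M = False.
  Clause (M) is falsified — contradiction.
Both cases fail, so the formula is unsatisfiable.

Unsatisfiable — no assignment works.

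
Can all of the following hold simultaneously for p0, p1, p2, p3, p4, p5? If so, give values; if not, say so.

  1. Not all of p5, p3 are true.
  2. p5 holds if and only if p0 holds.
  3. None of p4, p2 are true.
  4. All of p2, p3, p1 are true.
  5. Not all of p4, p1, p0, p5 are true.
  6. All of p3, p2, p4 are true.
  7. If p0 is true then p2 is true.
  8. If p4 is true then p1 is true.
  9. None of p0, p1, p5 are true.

Case p1 = True:
  Constraint (9) is violated (p1=T) — contradiction.
Case p1 = False:
  Constraint (4) is violated (p1=F) — contradiction.
Both cases fail — unsatisfiable.

Unsatisfiable — no assignment works.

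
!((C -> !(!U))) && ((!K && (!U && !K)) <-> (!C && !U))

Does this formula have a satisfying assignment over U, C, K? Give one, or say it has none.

U=F, C=T, K=T

  !((C -> !(!U))) = True
    C -> !(!U) = False
      !(!U) = False
        !U = True
  (!K && (!U && !K)) <-> (!C && !U) = True
    !K && (!U && !K) = False
      !K = False
      !U && !K = False
        !U = True
        !K = False
    !C && !U = False
      !C = False
      !U = True
Both conjuncts True, so the formula holds.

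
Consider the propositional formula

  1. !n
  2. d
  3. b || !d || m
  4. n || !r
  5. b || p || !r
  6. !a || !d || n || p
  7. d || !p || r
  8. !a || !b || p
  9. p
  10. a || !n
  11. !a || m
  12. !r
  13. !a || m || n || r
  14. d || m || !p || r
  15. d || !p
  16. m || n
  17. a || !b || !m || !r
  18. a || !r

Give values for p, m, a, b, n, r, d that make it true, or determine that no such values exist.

p: True, m: True, a: False, b: True, n: False, r: False, d: True

Unit clause (!n) forces n = False.
Unit clause (d) forces d = True.
In (n || !r) only !r is left, so r = False.
Unit clause (p) forces p = True.
In (m || n) only m is left, so m = True.
Set a = False.
Set b = True.
All clauses satisfied.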